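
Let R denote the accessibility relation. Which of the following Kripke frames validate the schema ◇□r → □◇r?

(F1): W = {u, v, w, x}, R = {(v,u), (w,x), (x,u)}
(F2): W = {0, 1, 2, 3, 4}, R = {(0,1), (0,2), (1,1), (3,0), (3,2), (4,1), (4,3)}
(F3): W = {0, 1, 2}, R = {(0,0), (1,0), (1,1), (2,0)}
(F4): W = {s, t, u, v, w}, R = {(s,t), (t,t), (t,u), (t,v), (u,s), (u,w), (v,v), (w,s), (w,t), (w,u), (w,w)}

(F3)

Frame correspondent (Sahlqvist): ∀x ∀y ∀z (Rxy ∧ Rxz → ∃w (Ryw ∧ Rzw)) — i.e. convergence.
(F1): fails — Rvu and Rvu but u and u have no common successor.
(F2): fails — R02 and R02 but 2 and 2 have no common successor.
(F3): satisfies the condition.
(F4): fails — Rtv and Rtu but v and u have no common successor.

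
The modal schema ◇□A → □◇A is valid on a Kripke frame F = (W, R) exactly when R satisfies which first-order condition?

Suppose ◇□A→□◇A is valid. Take Rxy, Rxz and set V(A)={w : Ryw}. Then □A at y so ◇□A at x, so □◇A at x, so ◇A at z, giving w with Rzw and Ryw.
The converse is a direct semantic check.
Frame condition: ∀x ∀y ∀z (Rxy ∧ Rxz → ∃w (Ryw ∧ Rzw)).

convergence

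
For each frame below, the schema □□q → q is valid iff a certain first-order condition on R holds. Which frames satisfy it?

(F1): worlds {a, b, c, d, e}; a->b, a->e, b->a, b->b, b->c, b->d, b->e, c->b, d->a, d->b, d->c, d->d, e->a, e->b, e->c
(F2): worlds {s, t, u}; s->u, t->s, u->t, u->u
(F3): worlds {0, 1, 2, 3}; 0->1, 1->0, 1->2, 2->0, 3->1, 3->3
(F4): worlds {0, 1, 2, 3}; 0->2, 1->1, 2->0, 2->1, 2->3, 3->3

Frame correspondent (Sahlqvist): ∀x ∃w (xR²w ∧ x = w) — i.e. a generalized confluence (Geach) condition.
(F1): holds.
(F2): fails — at s but no w with sR²w and s=w.
(F3): fails — at 2 but no w with 2R²w and 2=w.
(F4): holds.

(F1), (F4)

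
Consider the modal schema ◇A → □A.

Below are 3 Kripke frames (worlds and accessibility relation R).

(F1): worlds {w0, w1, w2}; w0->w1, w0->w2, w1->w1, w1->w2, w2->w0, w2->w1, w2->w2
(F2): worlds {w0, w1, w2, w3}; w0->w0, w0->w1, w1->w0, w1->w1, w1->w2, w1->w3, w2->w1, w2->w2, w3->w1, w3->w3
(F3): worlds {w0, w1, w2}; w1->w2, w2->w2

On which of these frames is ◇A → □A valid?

Frame correspondent (Sahlqvist): ∀x ∀y ∀z (Rxy ∧ Rxz → y = z) — i.e. partial functionality.
(F1): fails — w0 sees both w1 and w2.
(F2): fails — w0 sees both w0 and w1.
(F3): holds.
Valid on: (F3).

(F3)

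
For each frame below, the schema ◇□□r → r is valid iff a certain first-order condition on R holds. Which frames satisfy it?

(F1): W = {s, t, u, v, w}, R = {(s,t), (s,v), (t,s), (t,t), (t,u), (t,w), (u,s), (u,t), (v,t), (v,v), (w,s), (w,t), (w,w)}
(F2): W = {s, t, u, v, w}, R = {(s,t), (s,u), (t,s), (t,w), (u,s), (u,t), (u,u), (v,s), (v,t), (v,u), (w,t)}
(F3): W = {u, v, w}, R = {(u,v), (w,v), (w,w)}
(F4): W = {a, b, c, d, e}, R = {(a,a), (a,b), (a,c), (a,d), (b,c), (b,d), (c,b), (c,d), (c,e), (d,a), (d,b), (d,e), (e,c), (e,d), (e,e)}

(F1)

Frame correspondent (Sahlqvist): ∀x ∀y (xRy → ∃w (yR²w ∧ x = w)) — i.e. a generalized confluence (Geach) condition.
(F1): ✓.
(F2): fails — sRt but no w* with tR²w* and s=w*.
(F3): fails — uRv but no t with vR²t and u=t.
(F4): fails — cRb but no w with bR²w and c=w.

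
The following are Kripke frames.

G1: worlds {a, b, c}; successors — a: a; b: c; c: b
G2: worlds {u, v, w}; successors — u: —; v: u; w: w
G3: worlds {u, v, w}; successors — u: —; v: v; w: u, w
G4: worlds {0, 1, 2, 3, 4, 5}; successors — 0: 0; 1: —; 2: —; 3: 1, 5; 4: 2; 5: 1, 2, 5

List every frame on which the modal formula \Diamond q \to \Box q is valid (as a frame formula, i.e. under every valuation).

G1, G2

This is the axiom for partial functionality; its first-order frame correspondent is \forall x \forall y \forall z (Rxy \wedge Rxz \to y = z).
G1: holds.
G2: holds.
G3: fails — w sees both u and w.
G4: fails — 3 sees both 1 and 5.
Valid on: G1, G2.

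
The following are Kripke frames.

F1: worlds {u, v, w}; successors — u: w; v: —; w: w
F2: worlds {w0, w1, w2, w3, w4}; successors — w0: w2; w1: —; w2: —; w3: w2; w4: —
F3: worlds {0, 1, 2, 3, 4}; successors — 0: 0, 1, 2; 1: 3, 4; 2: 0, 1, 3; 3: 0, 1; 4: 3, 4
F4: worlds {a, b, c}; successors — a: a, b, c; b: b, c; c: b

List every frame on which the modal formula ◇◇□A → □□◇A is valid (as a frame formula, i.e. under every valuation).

F1, F2, F4

The schema corresponds to a generalized confluence (Geach) condition: ∀x ∀y ∀z ((xR²y ∧ xR²z) → ∃w (yRw ∧ zRw)).
F1: condition met.
F2: condition met.
F3: fails — 0R²0, 0R²1 but no w with 0Rw and 1Rw.
F4: condition met.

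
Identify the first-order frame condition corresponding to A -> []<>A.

Symmetry

Suppose A→□◇A is valid. Take Rxy and set V(A)={x}. Then A at x, so □◇A at x, so ◇A at y, so some z with Ryz has A; z=x, i.e. Ryx.
The converse is a direct semantic check.
Frame condition: forall x forall y (Rxy -> Ryx).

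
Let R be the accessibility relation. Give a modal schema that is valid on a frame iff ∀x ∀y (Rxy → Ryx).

q → □◇q

The condition is symmetry. The B schema q → □◇q defines it.
Suppose q→□◇q is valid. Take Rxy and set V(q)={x}. Then q at x, so □◇q at x, so ◇q at y, so some z with Ryz has q; z=x, i.e. Ryx.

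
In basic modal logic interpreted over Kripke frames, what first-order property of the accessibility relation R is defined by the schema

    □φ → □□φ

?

transitivity: ∀x ∀y ∀z (Rxy ∧ Ryz → Rxz)

Suppose □φ→□□φ is valid. Take Rxy, Ryz and set V(φ)={w : Rxw}. Then □φ at x, so □□φ at x, so □φ at y, so φ at z, i.e. Rxz.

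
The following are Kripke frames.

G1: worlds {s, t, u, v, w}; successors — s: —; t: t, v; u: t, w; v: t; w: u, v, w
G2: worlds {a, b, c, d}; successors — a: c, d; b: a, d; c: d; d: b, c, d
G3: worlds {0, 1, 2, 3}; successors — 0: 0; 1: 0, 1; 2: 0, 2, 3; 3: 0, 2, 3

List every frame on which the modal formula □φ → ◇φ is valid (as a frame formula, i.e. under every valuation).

G2, G3

The schema corresponds to seriality: ∀x ∃y Rxy.
G1: fails — world s has no successor.
G2: condition met.
G3: condition met.
Valid on: G2, G3.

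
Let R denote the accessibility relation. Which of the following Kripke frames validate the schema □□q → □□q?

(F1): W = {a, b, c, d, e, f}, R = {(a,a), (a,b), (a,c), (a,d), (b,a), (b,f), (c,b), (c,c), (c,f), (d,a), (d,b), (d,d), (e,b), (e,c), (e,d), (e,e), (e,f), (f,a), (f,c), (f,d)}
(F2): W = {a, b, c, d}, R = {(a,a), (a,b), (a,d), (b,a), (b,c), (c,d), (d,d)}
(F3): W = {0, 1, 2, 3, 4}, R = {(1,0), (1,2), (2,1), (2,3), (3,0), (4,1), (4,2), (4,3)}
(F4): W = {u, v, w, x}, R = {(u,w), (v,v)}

This is the axiom for a generalized confluence (Geach) condition; its first-order frame correspondent is ∀x ∀z (xR²z → ∃w (xR²w ∧ z = w)).
(F1): satisfies the condition.
(F2): satisfies the condition.
(F3): satisfies the condition.
(F4): satisfies the condition.

(F1), (F2), (F3), (F4)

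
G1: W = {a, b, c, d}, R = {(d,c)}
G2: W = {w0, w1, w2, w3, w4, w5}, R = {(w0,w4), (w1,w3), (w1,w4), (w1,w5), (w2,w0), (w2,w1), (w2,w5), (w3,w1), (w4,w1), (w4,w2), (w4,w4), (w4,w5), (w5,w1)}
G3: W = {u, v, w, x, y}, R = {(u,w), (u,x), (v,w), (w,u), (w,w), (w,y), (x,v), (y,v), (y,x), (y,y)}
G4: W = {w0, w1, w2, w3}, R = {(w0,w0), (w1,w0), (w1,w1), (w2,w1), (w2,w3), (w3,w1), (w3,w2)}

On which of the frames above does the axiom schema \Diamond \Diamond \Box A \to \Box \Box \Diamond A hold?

G1

This is the axiom for a generalized confluence (Geach) condition; its first-order frame correspondent is \forall x \forall y \forall z ((x R^2 y \wedge x R^2 z) \to \exists w (yRw \wedge zRw)).
G1: satisfies the condition.
G2: fails — w0R²w1, w0R²w5 but no w with w1Rw and w5Rw.
G3: fails — uR²v, uR²y but no t with vRt and yRt.
G4: fails — w2R²w0, w2R²w2 but no w with w0Rw and w2Rw.
Valid on: G1.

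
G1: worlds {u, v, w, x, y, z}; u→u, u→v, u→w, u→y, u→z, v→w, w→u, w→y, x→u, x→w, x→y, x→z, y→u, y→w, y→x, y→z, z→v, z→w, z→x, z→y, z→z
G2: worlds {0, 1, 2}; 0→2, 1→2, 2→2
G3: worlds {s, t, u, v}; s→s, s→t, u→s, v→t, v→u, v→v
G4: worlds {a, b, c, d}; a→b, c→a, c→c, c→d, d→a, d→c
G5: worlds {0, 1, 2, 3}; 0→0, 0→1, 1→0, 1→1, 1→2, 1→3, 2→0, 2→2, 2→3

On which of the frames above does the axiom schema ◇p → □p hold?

G2

The schema corresponds to partial functionality: ∀x ∀y ∀z (Rxy ∧ Rxz → y = z).
G1: fails — u sees both u and v.
G2: condition met.
G3: fails — s sees both s and t.
G4: fails — c sees both a and c.
G5: fails — 0 sees both 0 and 1.
Valid on: G2.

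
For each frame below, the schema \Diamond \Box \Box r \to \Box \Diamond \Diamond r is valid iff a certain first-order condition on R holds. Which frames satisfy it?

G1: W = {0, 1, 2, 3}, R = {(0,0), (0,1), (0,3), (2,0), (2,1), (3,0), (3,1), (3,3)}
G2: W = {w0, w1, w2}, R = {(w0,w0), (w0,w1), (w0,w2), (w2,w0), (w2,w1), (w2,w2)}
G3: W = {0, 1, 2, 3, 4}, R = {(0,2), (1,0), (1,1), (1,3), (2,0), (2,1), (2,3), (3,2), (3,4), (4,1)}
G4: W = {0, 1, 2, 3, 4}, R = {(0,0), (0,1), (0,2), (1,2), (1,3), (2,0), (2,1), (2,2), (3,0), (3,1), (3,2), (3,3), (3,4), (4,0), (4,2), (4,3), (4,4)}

This is the axiom for a generalized confluence (Geach) condition; its first-order frame correspondent is \forall x \forall y \forall z ((xRy \wedge xRz) \to \exists w (y R^2 w \wedge z R^2 w)).
G1: fails — 0R0, 0R1 but no w with 0R²w and 1R²w.
G2: fails — w0Rw0, w0Rw1 but no w with w0R²w and w1R²w.
G3: satisfies the condition.
G4: satisfies the condition.

G3, G4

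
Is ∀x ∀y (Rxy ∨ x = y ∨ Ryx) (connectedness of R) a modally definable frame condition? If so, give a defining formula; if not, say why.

Not modally definable

Any modally definable frame class is closed under disjoint unions.
Take 2 disjoint single-world reflexive frames: each is trivially connected, but their disjoint union has 2 worlds with no edge between distinct components, so it is not connected.
Hence connectedness of R is not modally definable.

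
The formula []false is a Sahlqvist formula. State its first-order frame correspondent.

□⊥ is valid iff no world has any successor (otherwise □⊥ fails at any world with one).
Conversely, on a frame with emptiness of R the schema holds at every world under every valuation.
So the correspondent is emptiness of R.

emptiness of R: forall x forall y ~Rxy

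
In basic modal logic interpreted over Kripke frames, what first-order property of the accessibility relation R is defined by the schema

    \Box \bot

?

□⊥ is valid iff no world has any successor (otherwise □⊥ fails at any world with one).
The converse is a direct semantic check.
So the correspondent is emptiness of R.

emptiness of R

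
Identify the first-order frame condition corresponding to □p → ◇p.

Suppose □p→◇p is valid. At any x set V(p)=W. Then □p at x, so ◇p at x, so x has a successor.

Seriality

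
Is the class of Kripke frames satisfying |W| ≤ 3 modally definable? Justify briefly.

Not definable by any modal formula

Modal frame validity is preserved under disjoint unions.
Any modal formula valid on each of 4 disjoint one-world frames is valid on their disjoint union (validity is preserved under disjoint unions). Each one-world frame has |W|=1≤3, but the union has |W|=4.
So the class is not modally definable.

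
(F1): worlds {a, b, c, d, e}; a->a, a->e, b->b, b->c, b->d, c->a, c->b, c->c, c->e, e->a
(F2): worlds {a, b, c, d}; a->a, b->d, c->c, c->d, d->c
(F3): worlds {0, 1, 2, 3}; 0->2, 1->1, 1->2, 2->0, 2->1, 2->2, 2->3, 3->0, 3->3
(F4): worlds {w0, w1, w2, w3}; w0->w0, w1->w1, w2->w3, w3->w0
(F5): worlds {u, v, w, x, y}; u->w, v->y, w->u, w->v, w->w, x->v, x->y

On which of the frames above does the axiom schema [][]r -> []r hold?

(F1), (F3)

The schema corresponds to density: forall x forall y (Rxy -> exists z (Rxz & Rzy)).
(F1): ✓.
(F2): fails — Rbd but no z with Rbz and Rzd.
(F3): ✓.
(F4): fails — Rw2w3 but no z with Rw2z and Rzw3.
(F5): fails — Rvy but no z with Rvz and Rzy.
Valid on: (F1), (F3).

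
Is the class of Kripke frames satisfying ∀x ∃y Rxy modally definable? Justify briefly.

Yes, by □p → ◇p

The condition is seriality. A defining modal formula is □p → ◇p.
Suppose □p→◇p is valid. At any x set V(p)=W. Then □p at x, so ◇p at x, so x has a successor.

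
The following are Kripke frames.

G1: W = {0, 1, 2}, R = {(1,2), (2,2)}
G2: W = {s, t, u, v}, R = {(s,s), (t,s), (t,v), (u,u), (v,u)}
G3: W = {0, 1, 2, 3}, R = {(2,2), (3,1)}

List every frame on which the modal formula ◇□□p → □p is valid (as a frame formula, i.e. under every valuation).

Frame correspondent (Sahlqvist): ∀x ∀y ∀z ((xRy ∧ xRz) → ∃w (yR²w ∧ z = w)) — i.e. a generalized confluence (Geach) condition.
G1: ✓.
G2: fails — tRs, tRv but no w with sR²w and v=w.
G3: fails — 3R1, 3R1 but no w with 1R²w and 1=w.

G1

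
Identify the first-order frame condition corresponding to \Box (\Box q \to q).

shift-reflexivity

Suppose □(□q→q) is valid. Take Rxy and set V(q)={w : Ryw}. Then at y, □q holds; since □(□q→q) at x, □q→q at y, so q at y, i.e. Ryy.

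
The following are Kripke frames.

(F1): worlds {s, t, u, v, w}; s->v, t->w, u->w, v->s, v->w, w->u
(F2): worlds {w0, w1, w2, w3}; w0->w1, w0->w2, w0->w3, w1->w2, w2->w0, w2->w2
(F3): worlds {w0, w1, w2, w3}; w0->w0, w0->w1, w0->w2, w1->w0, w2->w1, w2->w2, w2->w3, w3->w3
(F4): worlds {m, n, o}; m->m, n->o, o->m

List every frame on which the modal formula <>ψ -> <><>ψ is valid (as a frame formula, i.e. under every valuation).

The schema corresponds to a generalized confluence (Geach) condition: forall x forall y (xRy -> exists w (y = w & x R^2 w)).
(F1): fails — sRv but no w* with v=w* and sR²w*.
(F2): fails — w0Rw1 but no w with w1=w and w0R²w.
(F3): ✓.
(F4): fails — nRo but no w with o=w and nR²w.

(F3)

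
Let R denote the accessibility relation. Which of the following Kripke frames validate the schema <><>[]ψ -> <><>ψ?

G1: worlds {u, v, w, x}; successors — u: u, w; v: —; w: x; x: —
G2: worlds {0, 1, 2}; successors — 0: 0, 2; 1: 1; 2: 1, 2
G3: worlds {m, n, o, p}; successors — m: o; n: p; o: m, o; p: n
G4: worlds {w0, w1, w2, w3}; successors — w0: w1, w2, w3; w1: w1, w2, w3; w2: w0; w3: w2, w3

This is the axiom for a generalized confluence (Geach) condition; its first-order frame correspondent is forall x forall y (x R^2 y -> exists w (yRw & x R^2 w)).
G1: fails — uR²x but no t with xRt and uR²t.
G2: holds.
G3: fails — nR²n but no w with nRw and nR²w.
G4: fails — w2R²w2 but no w with w2Rw and w2R²w.

G2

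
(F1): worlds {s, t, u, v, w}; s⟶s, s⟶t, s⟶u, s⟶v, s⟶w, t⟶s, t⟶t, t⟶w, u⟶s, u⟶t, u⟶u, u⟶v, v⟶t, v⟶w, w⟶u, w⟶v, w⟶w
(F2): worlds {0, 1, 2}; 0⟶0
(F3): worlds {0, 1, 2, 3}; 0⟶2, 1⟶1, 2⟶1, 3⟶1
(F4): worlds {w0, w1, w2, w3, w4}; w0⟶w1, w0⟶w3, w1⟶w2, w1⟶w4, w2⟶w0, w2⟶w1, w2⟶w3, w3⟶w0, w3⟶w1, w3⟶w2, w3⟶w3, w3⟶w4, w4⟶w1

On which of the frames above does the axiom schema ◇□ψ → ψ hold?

(F2)

Frame correspondent (Sahlqvist): ∀x ∀y (Rxy → Ryx) — i.e. symmetry.
(F1): fails — Ruv but not Rvu.
(F2): holds.
(F3): fails — R21 but not R12.
(F4): fails — Rw3w1 but not Rw1w3.
Valid on: (F2).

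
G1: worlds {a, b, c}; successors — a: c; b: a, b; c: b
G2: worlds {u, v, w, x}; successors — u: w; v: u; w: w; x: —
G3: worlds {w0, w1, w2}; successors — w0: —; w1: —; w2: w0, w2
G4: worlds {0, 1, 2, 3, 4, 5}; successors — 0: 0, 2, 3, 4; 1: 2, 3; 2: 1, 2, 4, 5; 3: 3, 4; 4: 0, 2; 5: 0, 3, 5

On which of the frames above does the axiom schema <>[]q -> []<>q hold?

The schema corresponds to convergence: forall x forall y forall z (Rxy & Rxz -> exists w (Ryw & Rzw)).
G1: fails — Rba and Rbb but a and b have no common successor.
G2: holds.
G3: fails — Rw2w0 and Rw2w0 but w0 and w0 have no common successor.
G4: fails — R04 and R03 but 4 and 3 have no common successor.
Valid on: G2.

G2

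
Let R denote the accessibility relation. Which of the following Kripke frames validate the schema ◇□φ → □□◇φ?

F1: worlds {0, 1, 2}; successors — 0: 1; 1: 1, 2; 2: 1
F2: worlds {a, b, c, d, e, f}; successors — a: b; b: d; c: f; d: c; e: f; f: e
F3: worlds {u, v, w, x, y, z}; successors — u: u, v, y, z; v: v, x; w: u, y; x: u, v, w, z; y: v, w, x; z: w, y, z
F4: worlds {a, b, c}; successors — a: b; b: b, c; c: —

Frame correspondent (Sahlqvist): ∀x ∀y ∀z ((xRy ∧ xR²z) → ∃w (yRw ∧ zRw)) — i.e. a generalized confluence (Geach) condition.
F1: condition met.
F2: fails — aRb, aR²d but no w with bRw and dRw.
F3: fails — uRv, uR²w but no t with vRt and wRt.
F4: fails — aRb, aR²c but no w with bRw and cRw.

F1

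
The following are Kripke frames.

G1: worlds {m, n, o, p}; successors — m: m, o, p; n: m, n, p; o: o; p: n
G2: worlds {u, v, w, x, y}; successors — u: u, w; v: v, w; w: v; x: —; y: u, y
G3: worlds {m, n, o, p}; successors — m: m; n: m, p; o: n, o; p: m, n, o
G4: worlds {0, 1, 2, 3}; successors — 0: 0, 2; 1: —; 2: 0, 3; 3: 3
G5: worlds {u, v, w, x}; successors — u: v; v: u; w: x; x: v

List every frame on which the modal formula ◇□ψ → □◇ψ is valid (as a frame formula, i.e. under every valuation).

G5

Frame correspondent (Sahlqvist): ∀x ∀y ∀z (Rxy ∧ Rxz → ∃w (Ryw ∧ Rzw)) — i.e. convergence.
G1: fails — Rmo and Rmp but o and p have no common successor.
G2: fails — Ruw and Ruu but w and u have no common successor.
G3: fails — Ron and Roo but n and o have no common successor.
G4: fails — R23 and R20 but 3 and 0 have no common successor.
G5: satisfies the condition.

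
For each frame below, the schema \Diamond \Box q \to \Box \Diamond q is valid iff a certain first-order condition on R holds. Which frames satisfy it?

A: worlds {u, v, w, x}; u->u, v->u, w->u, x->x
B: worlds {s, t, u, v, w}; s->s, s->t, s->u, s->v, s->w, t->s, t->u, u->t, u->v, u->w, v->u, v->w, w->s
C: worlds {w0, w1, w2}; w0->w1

A

Frame correspondent (Sahlqvist): \forall x \forall y \forall z (Rxy \wedge Rxz \to \exists w (Ryw \wedge Rzw)) — i.e. convergence.
A: satisfies the condition.
B: fails — Rsv and Rsw but v and w have no common successor.
C: fails — Rw0w1 and Rw0w1 but w1 and w1 have no common successor.
Valid on: A.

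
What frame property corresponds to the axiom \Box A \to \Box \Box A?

Suppose □A→□□A is valid. Take Rxy, Ryz and set V(A)={w : Rxw}. Then □A at x, so □□A at x, so □A at y, so A at z, i.e. Rxz.

transitivity: \forall x \forall y \forall z (Rxy \wedge Ryz \to Rxz)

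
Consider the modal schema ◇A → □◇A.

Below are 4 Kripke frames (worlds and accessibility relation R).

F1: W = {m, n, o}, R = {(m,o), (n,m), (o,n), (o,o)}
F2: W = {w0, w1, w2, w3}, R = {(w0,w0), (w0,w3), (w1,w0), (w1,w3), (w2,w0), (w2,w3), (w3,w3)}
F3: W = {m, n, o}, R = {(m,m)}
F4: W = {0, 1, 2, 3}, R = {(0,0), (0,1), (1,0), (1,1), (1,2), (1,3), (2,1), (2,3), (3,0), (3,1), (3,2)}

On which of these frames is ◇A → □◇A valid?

F3

This is the axiom for the Euclidean property; its first-order frame correspondent is ∀x ∀y ∀z (Rxy ∧ Rxz → Ryz).
F1: fails — Rnm and Rnm but not Rmm.
F2: fails — Rw0w3 and Rw0w0 but not Rw3w0.
F3: condition met.
F4: fails — R10 and R12 but not R02.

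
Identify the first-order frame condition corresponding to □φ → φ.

Suppose □φ→φ is valid. At any x set V(φ)={w : Rxw}. Then □φ holds at x, so φ holds at x, i.e. Rxx.
Conversely, any frame satisfying ∀x Rxx validates the schema.
So the correspondent is reflexivity.

reflexivity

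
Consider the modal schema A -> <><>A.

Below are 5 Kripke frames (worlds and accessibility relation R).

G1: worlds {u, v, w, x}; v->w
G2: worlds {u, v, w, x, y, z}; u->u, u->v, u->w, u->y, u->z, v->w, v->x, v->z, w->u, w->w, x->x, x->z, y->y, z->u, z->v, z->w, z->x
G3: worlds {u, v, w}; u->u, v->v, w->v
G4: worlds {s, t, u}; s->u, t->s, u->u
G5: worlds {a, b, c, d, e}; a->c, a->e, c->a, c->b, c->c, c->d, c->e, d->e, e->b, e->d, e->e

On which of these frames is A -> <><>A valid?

G2

This is the axiom for a generalized confluence (Geach) condition; its first-order frame correspondent is forall x exists w (x = w & x R^2 w).
G1: fails — at u but no t with u=t and uR²t.
G2: condition met.
G3: fails — at w but no t with w=t and wR²t.
G4: fails — at s but no w with s=w and sR²w.
G5: fails — at b but no w with b=w and bR²w.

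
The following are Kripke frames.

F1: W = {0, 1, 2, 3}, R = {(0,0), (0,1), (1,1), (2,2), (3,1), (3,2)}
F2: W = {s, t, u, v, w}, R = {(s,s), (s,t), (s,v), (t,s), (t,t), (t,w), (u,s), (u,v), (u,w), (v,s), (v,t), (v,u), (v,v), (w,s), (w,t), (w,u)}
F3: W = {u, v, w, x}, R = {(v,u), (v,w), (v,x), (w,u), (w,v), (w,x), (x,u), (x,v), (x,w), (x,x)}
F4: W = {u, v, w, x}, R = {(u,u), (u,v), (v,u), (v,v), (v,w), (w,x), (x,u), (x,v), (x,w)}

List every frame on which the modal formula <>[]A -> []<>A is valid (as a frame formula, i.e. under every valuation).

F2

Frame correspondent (Sahlqvist): forall x forall y forall z (Rxy & Rxz -> exists w (Ryw & Rzw)) — i.e. convergence.
F1: fails — R32 and R31 but 2 and 1 have no common successor.
F2: ✓.
F3: fails — Rvw and Rvu but w and u have no common successor.
F4: fails — Rvv and Rvw but v and w have no common successor.
Valid on: F2.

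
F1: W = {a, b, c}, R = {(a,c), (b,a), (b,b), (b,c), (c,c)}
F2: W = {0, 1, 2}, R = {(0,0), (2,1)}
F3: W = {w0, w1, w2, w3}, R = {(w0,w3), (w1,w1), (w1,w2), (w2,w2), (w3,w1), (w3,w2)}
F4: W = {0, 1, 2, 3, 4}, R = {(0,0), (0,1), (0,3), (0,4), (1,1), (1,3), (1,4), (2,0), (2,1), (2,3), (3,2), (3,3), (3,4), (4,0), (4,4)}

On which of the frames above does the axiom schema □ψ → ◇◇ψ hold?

The schema corresponds to a generalized confluence (Geach) condition: ∀x ∃w (xRw ∧ xR²w).
F1: satisfies the condition.
F2: fails — at 1 but no w with 1Rw and 1R²w.
F3: fails — at w0 but no w with w0Rw and w0R²w.
F4: satisfies the condition.

F1, F4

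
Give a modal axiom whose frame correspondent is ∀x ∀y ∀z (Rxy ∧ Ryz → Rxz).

This is transitivity; the standard corresponding axiom is 4: □p → □□p.
Suppose □p→□□p is valid. Take Rxy, Ryz and set V(p)={w : Rxw}. Then □p at x, so □□p at x, so □p at y, so p at z, i.e. Rxz.

□p → □□p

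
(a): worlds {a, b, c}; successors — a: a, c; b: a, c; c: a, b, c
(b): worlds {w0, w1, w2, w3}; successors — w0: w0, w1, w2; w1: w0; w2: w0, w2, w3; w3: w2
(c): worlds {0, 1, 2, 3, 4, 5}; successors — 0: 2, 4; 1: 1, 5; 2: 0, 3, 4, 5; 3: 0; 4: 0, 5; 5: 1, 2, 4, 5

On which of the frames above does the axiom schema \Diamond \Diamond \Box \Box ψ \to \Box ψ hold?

(a)

Frame correspondent (Sahlqvist): \forall x \forall y \forall z ((x R^2 y \wedge xRz) \to \exists w (y R^2 w \wedge z = w)) — i.e. a generalized confluence (Geach) condition.
(a): condition met.
(b): fails — w0R²w3, w0Rw1 but no w with w3R²w and w1=w.
(c): fails — 0R²0, 0R2 but no w with 0R²w and 2=w.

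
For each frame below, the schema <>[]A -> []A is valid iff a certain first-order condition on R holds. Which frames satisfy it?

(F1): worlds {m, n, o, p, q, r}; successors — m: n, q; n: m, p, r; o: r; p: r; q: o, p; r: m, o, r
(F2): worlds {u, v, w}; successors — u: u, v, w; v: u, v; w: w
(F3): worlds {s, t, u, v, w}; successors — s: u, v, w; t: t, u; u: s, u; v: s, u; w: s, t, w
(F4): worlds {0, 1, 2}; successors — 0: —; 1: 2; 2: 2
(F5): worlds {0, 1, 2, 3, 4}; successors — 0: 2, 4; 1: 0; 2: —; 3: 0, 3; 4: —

The schema corresponds to the Euclidean property: forall x forall y forall z (Rxy & Rxz -> Ryz).
(F1): fails — Rmq and Rmq but not Rqq.
(F2): fails — Ruv and Ruw but not Rvw.
(F3): fails — Rsv and Rsv but not Rvv.
(F4): satisfies the condition.
(F5): fails — R02 and R02 but not R22.

(F4)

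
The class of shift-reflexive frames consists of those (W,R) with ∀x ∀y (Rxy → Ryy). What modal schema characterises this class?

A defining formula is □(□p → p) (the T□ axiom).

□(□p → p)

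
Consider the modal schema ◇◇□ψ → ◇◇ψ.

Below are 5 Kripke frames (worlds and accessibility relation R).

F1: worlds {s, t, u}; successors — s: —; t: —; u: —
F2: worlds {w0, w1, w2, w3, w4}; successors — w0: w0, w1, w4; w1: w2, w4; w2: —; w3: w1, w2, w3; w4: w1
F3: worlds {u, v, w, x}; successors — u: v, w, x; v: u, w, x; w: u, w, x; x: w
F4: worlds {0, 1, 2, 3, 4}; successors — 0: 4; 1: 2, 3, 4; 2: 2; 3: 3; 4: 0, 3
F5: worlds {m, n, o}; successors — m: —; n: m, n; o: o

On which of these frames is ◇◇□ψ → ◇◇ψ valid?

F1, F3

Frame correspondent (Sahlqvist): ∀x ∀y (xR²y → ∃w (yRw ∧ xR²w)) — i.e. a generalized confluence (Geach) condition.
F1: satisfies the condition.
F2: fails — w0R²w2 but no w with w2Rw and w0R²w.
F3: satisfies the condition.
F4: fails — 0R²0 but no w with 0Rw and 0R²w.
F5: fails — nR²m but no w with mRw and nR²w.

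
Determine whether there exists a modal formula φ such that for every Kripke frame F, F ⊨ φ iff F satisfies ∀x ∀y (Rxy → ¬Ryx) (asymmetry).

Not definable by any modal formula

Any modally definable frame class is closed under surjective bounded morphisms.
The 3-cycle (worlds a,b,c with a→b→c→a) is asymmetric. Mapping every world to a single reflexive point • is a surjective bounded morphism, and the reflexive point is not asymmetric (R•• but asymmetry requires ¬R••).
Hence asymmetry is not modally definable.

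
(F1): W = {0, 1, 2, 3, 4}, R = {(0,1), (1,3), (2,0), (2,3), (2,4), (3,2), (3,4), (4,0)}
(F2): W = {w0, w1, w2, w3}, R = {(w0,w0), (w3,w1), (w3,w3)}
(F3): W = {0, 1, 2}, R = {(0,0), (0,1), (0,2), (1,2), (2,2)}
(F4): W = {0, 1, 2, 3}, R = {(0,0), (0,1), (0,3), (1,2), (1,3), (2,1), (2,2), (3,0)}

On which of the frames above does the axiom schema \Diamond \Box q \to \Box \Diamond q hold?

Frame correspondent (Sahlqvist): \forall x \forall y \forall z (Rxy \wedge Rxz \to \exists w (Ryw \wedge Rzw)) — i.e. convergence.
(F1): fails — R23 and R20 but 3 and 0 have no common successor.
(F2): fails — Rw3w1 and Rw3w1 but w1 and w1 have no common successor.
(F3): ✓.
(F4): fails — R01 and R03 but 1 and 3 have no common successor.

(F3)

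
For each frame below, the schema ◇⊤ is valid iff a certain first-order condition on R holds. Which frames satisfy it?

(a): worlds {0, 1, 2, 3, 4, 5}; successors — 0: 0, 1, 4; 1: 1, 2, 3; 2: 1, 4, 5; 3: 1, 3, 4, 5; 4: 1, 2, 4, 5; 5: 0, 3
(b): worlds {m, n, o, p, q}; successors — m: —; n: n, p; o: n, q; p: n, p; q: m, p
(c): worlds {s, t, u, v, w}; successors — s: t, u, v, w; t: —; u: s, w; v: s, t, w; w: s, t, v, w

The schema corresponds to seriality: ∀x ∃y Rxy.
(a): holds.
(b): fails — world m has no successor.
(c): fails — world t has no successor.

(a)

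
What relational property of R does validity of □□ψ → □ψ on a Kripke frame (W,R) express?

This schema is the C4 axiom.
Its frame correspondent is density — ∀x ∀y (Rxy → ∃z (Rxz ∧ Rzy)).

Density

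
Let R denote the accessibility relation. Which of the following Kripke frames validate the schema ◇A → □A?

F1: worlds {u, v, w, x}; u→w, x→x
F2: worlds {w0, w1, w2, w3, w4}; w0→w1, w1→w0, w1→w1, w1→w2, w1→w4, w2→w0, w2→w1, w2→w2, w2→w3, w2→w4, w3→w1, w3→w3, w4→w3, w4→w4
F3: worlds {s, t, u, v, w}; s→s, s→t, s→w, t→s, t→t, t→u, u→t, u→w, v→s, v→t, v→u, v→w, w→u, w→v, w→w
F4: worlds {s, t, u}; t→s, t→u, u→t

F1

This is the axiom for partial functionality; its first-order frame correspondent is ∀x ∀y ∀z (Rxy ∧ Rxz → y = z).
F1: holds.
F2: fails — w1 sees both w0 and w1.
F3: fails — s sees both s and t.
F4: fails — t sees both s and u.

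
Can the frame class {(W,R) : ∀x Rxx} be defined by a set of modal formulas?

Yes, by □p → p

This is a Sahlqvist condition; the T axiom □p → p defines it.
Suppose □p→p is valid. At any x set V(p)={w : Rxw}. Then □p holds at x, so p holds at x, i.e. Rxx.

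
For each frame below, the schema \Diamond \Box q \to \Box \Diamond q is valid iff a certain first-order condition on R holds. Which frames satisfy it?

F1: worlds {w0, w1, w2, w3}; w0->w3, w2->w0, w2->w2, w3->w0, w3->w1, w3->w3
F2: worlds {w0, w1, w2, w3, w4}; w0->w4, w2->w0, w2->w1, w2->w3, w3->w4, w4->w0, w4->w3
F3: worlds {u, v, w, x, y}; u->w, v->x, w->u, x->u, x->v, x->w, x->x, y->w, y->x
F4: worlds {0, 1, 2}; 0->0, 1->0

This is the axiom for convergence; its first-order frame correspondent is \forall x \forall y \forall z (Rxy \wedge Rxz \to \exists w (Ryw \wedge Rzw)).
F1: fails — Rw2w2 and Rw2w0 but w2 and w0 have no common successor.
F2: fails — Rw2w1 and Rw2w1 but w1 and w1 have no common successor.
F3: fails — Rxw and Rxu but w and u have no common successor.
F4: condition met.

F4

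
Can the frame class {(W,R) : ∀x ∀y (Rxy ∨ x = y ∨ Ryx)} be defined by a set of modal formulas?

Any modally definable frame class is closed under disjoint unions.
Take 3 disjoint single-world reflexive frames: each is trivially connected, but their disjoint union has 3 worlds with no edge between distinct components, so it is not connected.
So no modal formula (or set of formulas) defines exactly the connected frames.

Not modally definable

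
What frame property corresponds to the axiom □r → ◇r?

Suppose □r→◇r is valid. At any x set V(r)=W. Then □r at x, so ◇r at x, so x has a successor.
The converse is a direct semantic check.
Frame condition: ∀x ∃y Rxy.

seriality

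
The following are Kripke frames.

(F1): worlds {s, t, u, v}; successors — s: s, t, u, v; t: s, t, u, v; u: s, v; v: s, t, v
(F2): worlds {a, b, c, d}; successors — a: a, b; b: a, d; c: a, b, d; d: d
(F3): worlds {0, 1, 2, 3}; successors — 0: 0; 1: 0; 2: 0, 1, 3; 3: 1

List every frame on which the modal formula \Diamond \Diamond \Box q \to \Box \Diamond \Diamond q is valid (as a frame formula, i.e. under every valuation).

This is the axiom for a generalized confluence (Geach) condition; its first-order frame correspondent is \forall x \forall y \forall z ((x R^2 y \wedge xRz) \to \exists w (yRw \wedge z R^2 w)).
(F1): holds.
(F2): fails — bR²a, bRd but no w with aRw and dR²w.
(F3): holds.
Valid on: (F1), (F3).

(F1), (F3)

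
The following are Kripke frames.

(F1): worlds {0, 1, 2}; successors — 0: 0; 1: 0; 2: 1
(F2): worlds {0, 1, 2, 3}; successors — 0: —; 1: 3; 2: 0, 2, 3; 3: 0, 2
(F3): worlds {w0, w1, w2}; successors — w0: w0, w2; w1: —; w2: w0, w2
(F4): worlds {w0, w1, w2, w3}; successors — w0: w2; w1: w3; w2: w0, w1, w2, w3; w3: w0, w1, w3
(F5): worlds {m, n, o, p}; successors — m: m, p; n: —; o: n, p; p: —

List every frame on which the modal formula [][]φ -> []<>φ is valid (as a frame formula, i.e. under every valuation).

(F1), (F3), (F4)

This is the axiom for a generalized confluence (Geach) condition; its first-order frame correspondent is forall x forall z (xRz -> exists w (x R^2 w & zRw)).
(F1): satisfies the condition.
(F2): fails — 2R0 but no w with 2R²w and 0Rw.
(F3): satisfies the condition.
(F4): satisfies the condition.
(F5): fails — mRp but no w with mR²w and pRw.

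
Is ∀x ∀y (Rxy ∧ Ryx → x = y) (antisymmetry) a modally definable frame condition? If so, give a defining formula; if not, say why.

No

Modal frame validity is preserved under surjective bounded morphisms.
The 4-cycle (worlds a,b,c,d with a→b→c→d→a) is antisymmetric. Sending even-indexed worlds to a and odd-indexed worlds to b is a surjective bounded morphism onto the two-world frame with a↔b, which is not antisymmetric.
Hence antisymmetry is not modally definable.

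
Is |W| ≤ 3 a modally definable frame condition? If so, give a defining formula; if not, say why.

Not definable by any modal formula

Modal frame validity is preserved under disjoint unions.
Any modal formula valid on each of 4 disjoint one-world frames is valid on their disjoint union (validity is preserved under disjoint unions). Each one-world frame has |W|=1≤3, but the union has |W|=4.
Hence having at most 3 worlds is not modally definable.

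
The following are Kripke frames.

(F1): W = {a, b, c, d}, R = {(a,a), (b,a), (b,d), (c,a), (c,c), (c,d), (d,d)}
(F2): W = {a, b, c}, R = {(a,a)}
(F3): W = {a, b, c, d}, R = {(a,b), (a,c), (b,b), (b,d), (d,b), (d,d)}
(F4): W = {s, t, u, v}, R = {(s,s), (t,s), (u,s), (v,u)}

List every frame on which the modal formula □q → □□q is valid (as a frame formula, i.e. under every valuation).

Frame correspondent (Sahlqvist): ∀x ∀y ∀z (Rxy ∧ Ryz → Rxz) — i.e. transitivity.
(F1): satisfies the condition.
(F2): satisfies the condition.
(F3): fails — Rab and Rbd but not Rad.
(F4): fails — Rvu and Rus but not Rvs.
Valid on: (F1), (F2).

(F1), (F2)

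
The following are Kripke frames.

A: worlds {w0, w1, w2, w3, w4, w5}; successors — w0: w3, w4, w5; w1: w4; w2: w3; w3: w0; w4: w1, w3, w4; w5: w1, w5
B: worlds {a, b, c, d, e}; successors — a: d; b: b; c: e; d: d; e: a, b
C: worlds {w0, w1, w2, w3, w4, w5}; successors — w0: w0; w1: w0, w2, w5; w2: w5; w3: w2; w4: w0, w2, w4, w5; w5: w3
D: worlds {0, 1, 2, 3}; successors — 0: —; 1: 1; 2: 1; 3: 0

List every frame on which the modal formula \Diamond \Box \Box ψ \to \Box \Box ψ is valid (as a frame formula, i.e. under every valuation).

This is the axiom for a generalized confluence (Geach) condition; its first-order frame correspondent is \forall x \forall y \forall z ((xRy \wedge x R^2 z) \to \exists w (y R^2 w \wedge z = w)).
A: fails — w0Rw3, w0R²w0 but no w with w3R²w and w0=w.
B: fails — cRe, cR²a but no w with eR²w and a=w.
C: fails — w1Rw0, w1R²w3 but no w with w0R²w and w3=w.
D: condition met.

D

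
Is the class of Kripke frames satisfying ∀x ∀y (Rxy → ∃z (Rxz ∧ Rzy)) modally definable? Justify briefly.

Yes — defined by □□q → □q

Yes: it is density, defined by the C4 schema □□q → □q.
Suppose □□q→□q is valid. Take Rxy and set V(q)={w : xR²w}. Then □□q at x, so □q at x, so q at y, i.e. ∃z(Rxz∧Rzy).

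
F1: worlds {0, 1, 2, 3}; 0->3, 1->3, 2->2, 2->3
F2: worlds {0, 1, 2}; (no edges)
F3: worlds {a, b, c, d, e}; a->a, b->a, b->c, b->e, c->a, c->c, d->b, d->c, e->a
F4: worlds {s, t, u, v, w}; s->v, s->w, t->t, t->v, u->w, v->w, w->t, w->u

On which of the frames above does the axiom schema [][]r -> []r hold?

F2

Frame correspondent (Sahlqvist): forall x forall y (Rxy -> exists z (Rxz & Rzy)) — i.e. density.
F1: fails — R03 but no z with R0z and Rz3.
F2: condition met.
F3: fails — Rbe but no z with Rbz and Rze.
F4: fails — Ruw but no z with Ruz and Rzw.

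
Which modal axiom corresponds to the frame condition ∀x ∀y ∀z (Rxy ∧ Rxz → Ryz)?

This is the Euclidean property; the standard corresponding axiom is 5: ◇p → □◇p.

◇p → □◇p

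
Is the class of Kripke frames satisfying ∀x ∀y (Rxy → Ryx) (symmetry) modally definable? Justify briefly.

Definable; p → □◇p defines it

Yes: it is symmetry, defined by the B schema p → □◇p.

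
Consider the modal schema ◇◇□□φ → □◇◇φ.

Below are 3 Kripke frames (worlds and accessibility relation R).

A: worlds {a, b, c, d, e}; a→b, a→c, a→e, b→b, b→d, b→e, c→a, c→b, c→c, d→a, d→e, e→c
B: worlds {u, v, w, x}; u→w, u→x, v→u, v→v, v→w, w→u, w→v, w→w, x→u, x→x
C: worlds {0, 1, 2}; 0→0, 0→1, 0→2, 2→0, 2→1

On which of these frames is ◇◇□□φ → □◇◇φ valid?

The schema corresponds to a generalized confluence (Geach) condition: ∀x ∀y ∀z ((xR²y ∧ xRz) → ∃w (yR²w ∧ zR²w)).
A: satisfies the condition.
B: satisfies the condition.
C: fails — 0R²0, 0R1 but no w with 0R²w and 1R²w.
Valid on: A, B.

A, B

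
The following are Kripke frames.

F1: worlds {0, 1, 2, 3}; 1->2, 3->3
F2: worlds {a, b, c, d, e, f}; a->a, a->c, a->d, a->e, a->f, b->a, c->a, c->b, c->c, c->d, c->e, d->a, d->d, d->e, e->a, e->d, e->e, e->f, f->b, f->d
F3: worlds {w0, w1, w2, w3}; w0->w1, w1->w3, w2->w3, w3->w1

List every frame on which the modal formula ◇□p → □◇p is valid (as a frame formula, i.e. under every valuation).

This is the axiom for convergence; its first-order frame correspondent is ∀x ∀y ∀z (Rxy ∧ Rxz → ∃w (Ryw ∧ Rzw)).
F1: fails — R12 and R12 but 2 and 2 have no common successor.
F2: ✓.
F3: ✓.
Valid on: F2, F3.

F2, F3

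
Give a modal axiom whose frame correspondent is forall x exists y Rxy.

This is seriality; the standard corresponding axiom is D: □p → ◇p.
Suppose □p→◇p is valid. At any x set V(p)=W. Then □p at x, so ◇p at x, so x has a successor.

□p → ◇p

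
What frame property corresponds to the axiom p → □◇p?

symmetry: ∀x ∀y (Rxy → Ryx)

Suppose p→□◇p is valid. Take Rxy and set V(p)={x}. Then p at x, so □◇p at x, so ◇p at y, so some z with Ryz has p; z=x, i.e. Ryx.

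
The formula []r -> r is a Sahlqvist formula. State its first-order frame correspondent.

Suppose □r→r is valid. At any x set V(r)={w : Rxw}. Then □r holds at x, so r holds at x, i.e. Rxx.
Conversely, any frame satisfying forall x Rxx validates the schema.
Frame condition: forall x Rxx.

Reflexivity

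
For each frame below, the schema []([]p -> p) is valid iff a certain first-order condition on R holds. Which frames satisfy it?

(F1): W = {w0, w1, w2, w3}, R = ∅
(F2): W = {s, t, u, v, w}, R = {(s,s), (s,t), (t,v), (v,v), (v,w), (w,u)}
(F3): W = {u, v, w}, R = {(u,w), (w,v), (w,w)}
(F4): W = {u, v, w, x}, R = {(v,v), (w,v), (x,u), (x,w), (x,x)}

The schema corresponds to shift-reflexivity: forall x forall y (Rxy -> Ryy).
(F1): holds.
(F2): fails — Rwu but not Ruu.
(F3): fails — Rwv but not Rvv.
(F4): fails — Rxw but not Rww.
Valid on: (F1).

(F1)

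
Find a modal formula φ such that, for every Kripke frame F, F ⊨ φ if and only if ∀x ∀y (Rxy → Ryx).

A defining formula is q → □◇q (the B axiom).
Suppose q→□◇q is valid. Take Rxy and set V(q)={x}. Then q at x, so □◇q at x, so ◇q at y, so some z with Ryz has q; z=x, i.e. Ryx.

q → □◇q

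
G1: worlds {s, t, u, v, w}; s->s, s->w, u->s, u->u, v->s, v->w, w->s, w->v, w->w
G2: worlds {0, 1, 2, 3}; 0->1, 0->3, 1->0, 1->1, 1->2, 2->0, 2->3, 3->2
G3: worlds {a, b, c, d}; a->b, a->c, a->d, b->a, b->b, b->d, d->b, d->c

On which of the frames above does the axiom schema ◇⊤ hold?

This is the axiom for seriality; its first-order frame correspondent is ∀x ∃y Rxy.
G1: fails — world t has no successor.
G2: condition met.
G3: fails — world c has no successor.

G2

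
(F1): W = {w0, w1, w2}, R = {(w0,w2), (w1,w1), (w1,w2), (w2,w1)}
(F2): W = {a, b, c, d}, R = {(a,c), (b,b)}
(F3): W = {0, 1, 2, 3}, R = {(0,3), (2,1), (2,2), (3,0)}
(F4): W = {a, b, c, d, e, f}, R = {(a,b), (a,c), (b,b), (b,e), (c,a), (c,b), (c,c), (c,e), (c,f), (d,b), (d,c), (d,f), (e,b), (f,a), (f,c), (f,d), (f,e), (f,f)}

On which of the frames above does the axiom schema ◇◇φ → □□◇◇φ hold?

(F1), (F2)

This is the axiom for a generalized confluence (Geach) condition; its first-order frame correspondent is ∀x ∀y ∀z ((xR²y ∧ xR²z) → ∃w (y = w ∧ zR²w)).
(F1): holds.
(F2): holds.
(F3): fails — 2R²1, 2R²1 but no w with 1=w and 1R²w.
(F4): fails — aR²a, aR²b but no w with a=w and bR²w.
Valid on: (F1), (F2).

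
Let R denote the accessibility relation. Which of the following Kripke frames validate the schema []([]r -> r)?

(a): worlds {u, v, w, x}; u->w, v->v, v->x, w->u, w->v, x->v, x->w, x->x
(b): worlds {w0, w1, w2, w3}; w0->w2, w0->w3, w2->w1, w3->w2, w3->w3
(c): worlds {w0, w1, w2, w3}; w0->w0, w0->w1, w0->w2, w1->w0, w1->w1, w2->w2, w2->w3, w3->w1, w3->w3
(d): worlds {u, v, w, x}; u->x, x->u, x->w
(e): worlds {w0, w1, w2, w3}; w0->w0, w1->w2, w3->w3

The schema corresponds to shift-reflexivity: forall x forall y (Rxy -> Ryy).
(a): fails — Rxw but not Rww.
(b): fails — Rw3w2 but not Rw2w2.
(c): holds.
(d): fails — Rxw but not Rww.
(e): fails — Rw1w2 but not Rw2w2.
Valid on: (c).

(c)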